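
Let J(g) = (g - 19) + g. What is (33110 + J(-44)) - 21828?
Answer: 11175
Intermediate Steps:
J(g) = -19 + 2*g (J(g) = (-19 + g) + g = -19 + 2*g)
(33110 + J(-44)) - 21828 = (33110 + (-19 + 2*(-44))) - 21828 = (33110 + (-19 - 88)) - 21828 = (33110 - 107) - 21828 = 33003 - 21828 = 11175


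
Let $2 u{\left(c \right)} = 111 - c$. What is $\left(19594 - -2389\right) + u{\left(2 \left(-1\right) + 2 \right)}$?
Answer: $\frac{44077}{2} \approx 22039.0$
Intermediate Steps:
$u{\left(c \right)} = \frac{111}{2} - \frac{c}{2}$ ($u{\left(c \right)} = \frac{111 - c}{2} = \frac{111}{2} - \frac{c}{2}$)
$\left(19594 - -2389\right) + u{\left(2 \left(-1\right) + 2 \right)} = \left(19594 - -2389\right) + \left(\frac{111}{2} - \frac{2 \left(-1\right) + 2}{2}\right) = \left(19594 + 2389\right) + \left(\frac{111}{2} - \frac{-2 + 2}{2}\right) = 21983 + \left(\frac{111}{2} - 0\right) = 21983 + \left(\frac{111}{2} + 0\right) = 21983 + \frac{111}{2} = \frac{44077}{2}$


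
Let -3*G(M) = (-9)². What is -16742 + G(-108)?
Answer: -16769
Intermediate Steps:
G(M) = -27 (G(M) = -⅓*(-9)² = -⅓*81 = -27)
-16742 + G(-108) = -16742 - 27 = -16769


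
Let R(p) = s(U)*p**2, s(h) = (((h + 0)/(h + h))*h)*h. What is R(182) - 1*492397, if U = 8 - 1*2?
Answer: 103835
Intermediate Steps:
U = 6 (U = 8 - 2 = 6)
s(h) = h**2/2 (s(h) = ((h/((2*h)))*h)*h = ((h*(1/(2*h)))*h)*h = (h/2)*h = h**2/2)
R(p) = 18*p**2 (R(p) = ((1/2)*6**2)*p**2 = ((1/2)*36)*p**2 = 18*p**2)
R(182) - 1*492397 = 18*182**2 - 1*492397 = 18*33124 - 492397 = 596232 - 492397 = 103835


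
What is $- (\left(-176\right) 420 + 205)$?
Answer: $73715$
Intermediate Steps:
$- (\left(-176\right) 420 + 205) = - (-73920 + 205) = \left(-1\right) \left(-73715\right) = 73715$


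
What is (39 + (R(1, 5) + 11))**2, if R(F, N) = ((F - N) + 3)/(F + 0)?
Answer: 2401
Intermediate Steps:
R(F, N) = (3 + F - N)/F
(39 + (R(1, 5) + 11))**2 = (39 + ((3 + 1 - 1*5)/1 + 11))**2 = (39 + (1*(3 + 1 - 5) + 11))**2 = (39 + (1*(-1) + 11))**2 = (39 + (-1 + 11))**2 = (39 + 10)**2 = 49**2 = 2401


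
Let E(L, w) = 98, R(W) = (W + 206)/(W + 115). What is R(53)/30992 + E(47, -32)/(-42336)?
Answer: -15163/6694272 ≈ -0.0022651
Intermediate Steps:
R(W) = (206 + W)/(115 + W)
R(53)/30992 + E(47, -32)/(-42336) = ((206 + 53)/(115 + 53))/30992 + 98/(-42336) = (259/168)*(1/30992) + 98*(-1/42336) = ((1/168)*259)*(1/30992) - 1/432 = (37/24)*(1/30992) - 1/432 = 37/743808 - 1/432 = -15163/6694272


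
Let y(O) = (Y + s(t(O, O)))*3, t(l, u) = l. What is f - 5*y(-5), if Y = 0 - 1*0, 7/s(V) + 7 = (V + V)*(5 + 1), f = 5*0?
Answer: 105/67 ≈ 1.5672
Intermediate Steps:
f = 0
s(V) = 7/(-7 + 12*V) (s(V) = 7/(-7 + (V + V)*(5 + 1)) = 7/(-7 + (2*V)*6) = 7/(-7 + 12*V))
Y = 0 (Y = 0 + 0 = 0)
y(O) = 21/(-7 + 12*O) (y(O) = (0 + 7/(-7 + 12*O))*3 = (7/(-7 + 12*O))*3 = 21/(-7 + 12*O))
f - 5*y(-5) = 0 - 105/(-7 + 12*(-5)) = 0 - 105/(-7 - 60) = 0 - 105/(-67) = 0 - 105*(-1)/67 = 0 - 5*(-21/67) = 0 + 105/67 = 105/67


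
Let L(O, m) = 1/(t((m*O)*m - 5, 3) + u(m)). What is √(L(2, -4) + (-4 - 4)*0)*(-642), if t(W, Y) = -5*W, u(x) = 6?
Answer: -214*I*√129/43 ≈ -56.525*I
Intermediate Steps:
L(O, m) = 1/(31 - 5*O*m²) (L(O, m) = 1/(-5*((m*O)*m - 5) + 6) = 1/(-5*((O*m)*m - 5) + 6) = 1/(-5*(O*m² - 5) + 6) = 1/(-5*(-5 + O*m²) + 6) = 1/((25 - 5*O*m²) + 6) = 1/(31 - 5*O*m²))
√(L(2, -4) + (-4 - 4)*0)*(-642) = √(-1/(-31 + 5*2*(-4)²) + (-4 - 4)*0)*(-642) = √(-1/(-31 + 5*2*16) - 8*0)*(-642) = √(-1/(-31 + 160) + 0)*(-642) = √(-1/129 + 0)*(-642) = √(-1/129)*(-642) = (I*√129/129)*(-642) = -214*I*√129/43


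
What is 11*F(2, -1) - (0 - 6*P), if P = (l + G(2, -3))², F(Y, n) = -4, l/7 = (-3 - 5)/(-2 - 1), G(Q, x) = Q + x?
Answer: 5486/3 ≈ 1828.7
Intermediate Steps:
l = 56/3 (l = 7*((-3 - 5)/(-2 - 1)) = 7*(-8/(-3)) = 7*(-8*(-⅓)) = 7*(8/3) = 56/3 ≈ 18.667)
P = 2809/9 (P = (56/3 + (2 - 3))² = (56/3 - 1)² = (53/3)² = 2809/9 ≈ 312.11)
11*F(2, -1) - (0 - 6*P) = 11*(-4) - (0 - 6*2809/9) = -44 - (0 - 5618/3) = -44 - 1*(-5618/3) = -44 + 5618/3 = 5486/3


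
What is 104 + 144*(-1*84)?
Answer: -11992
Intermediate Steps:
104 + 144*(-1*84) = 104 + 144*(-84) = 104 - 12096 = -11992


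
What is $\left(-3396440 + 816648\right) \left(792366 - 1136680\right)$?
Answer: $888258502688$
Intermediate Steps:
$\left(-3396440 + 816648\right) \left(792366 - 1136680\right) = \left(-2579792\right) \left(-344314\right) = 888258502688$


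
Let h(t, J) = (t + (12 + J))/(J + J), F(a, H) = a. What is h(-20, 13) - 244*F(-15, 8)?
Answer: 95165/26 ≈ 3660.2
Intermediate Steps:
h(t, J) = (12 + J + t)/(2*J) (h(t, J) = (12 + J + t)/((2*J)) = (12 + J + t)*(1/(2*J)) = (12 + J + t)/(2*J))
h(-20, 13) - 244*F(-15, 8) = (½)*(12 + 13 - 20)/13 - 244*(-15) = (½)*(1/13)*5 + 3660 = 5/26 + 3660 = 95165/26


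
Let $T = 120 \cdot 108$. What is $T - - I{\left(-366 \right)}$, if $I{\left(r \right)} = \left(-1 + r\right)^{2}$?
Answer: $147649$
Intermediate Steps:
$T = 12960$
$T - - I{\left(-366 \right)} = 12960 - - \left(-1 - 366\right)^{2} = 12960 - - \left(-367\right)^{2} = 12960 - \left(-1\right) 134689 = 12960 - -134689 = 12960 + 134689 = 147649$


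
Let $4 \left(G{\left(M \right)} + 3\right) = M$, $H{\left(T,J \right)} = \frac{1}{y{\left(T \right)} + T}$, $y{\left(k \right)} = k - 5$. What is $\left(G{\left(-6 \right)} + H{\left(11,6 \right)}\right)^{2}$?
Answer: $\frac{22801}{1156} \approx 19.724$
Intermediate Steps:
$y{\left(k \right)} = -5 + k$
$H{\left(T,J \right)} = \frac{1}{-5 + 2 T}$ ($H{\left(T,J \right)} = \frac{1}{\left(-5 + T\right) + T} = \frac{1}{-5 + 2 T}$)
$G{\left(M \right)} = -3 + \frac{M}{4}$
$\left(G{\left(-6 \right)} + H{\left(11,6 \right)}\right)^{2} = \left(\left(-3 + \frac{1}{4} \left(-6\right)\right) + \frac{1}{-5 + 2 \cdot 11}\right)^{2} = \left(\left(-3 - \frac{3}{2}\right) + \frac{1}{-5 + 22}\right)^{2} = \left(- \frac{9}{2} + \frac{1}{17}\right)^{2} = \left(- \frac{151}{34}\right)^{2} = \frac{22801}{1156}$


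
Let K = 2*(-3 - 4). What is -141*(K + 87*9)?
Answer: -108429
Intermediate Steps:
K = -14 (K = 2*(-7) = -14)
-141*(K + 87*9) = -141*(-14 + 87*9) = -141*(-14 + 783) = -141*769 = -108429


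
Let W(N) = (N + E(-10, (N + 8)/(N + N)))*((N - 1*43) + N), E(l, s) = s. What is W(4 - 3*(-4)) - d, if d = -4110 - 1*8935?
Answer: 51443/4 ≈ 12861.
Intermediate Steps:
W(N) = (-43 + 2*N)*(N + (8 + N)/(2*N)) (W(N) = (N + (N + 8)/(N + N))*((N - 1*43) + N) = (N + (8 + N)/((2*N)))*((N - 43) + N) = (N + (8 + N)*(1/(2*N)))*((-43 + N) + N) = (N + (8 + N)/(2*N))*(-43 + 2*N) = (-43 + 2*N)*(N + (8 + N)/(2*N)))
d = -13045 (d = -4110 - 8935 = -13045)
W(4 - 3*(-4)) - d = (-27/2 - 172/(4 - 3*(-4)) - 42*(4 - 3*(-4)) + 2*(4 - 3*(-4))²) - 1*(-13045) = (-27/2 - 172/(4 + 12) - 42*(4 + 12) + 2*(4 + 12)²) + 13045 = (-27/2 - 172/16 - 42*16 + 2*16²) + 13045 = (-27/2 - 172*1/16 - 672 + 2*256) + 13045 = (-27/2 - 43/4 - 672 + 512) + 13045 = -737/4 + 13045 = 51443/4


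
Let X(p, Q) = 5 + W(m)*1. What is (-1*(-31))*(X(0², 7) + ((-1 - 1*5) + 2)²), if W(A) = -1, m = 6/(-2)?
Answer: 620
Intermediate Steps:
m = -3 (m = 6*(-½) = -3)
X(p, Q) = 4 (X(p, Q) = 5 - 1*1 = 5 - 1 = 4)
(-1*(-31))*(X(0², 7) + ((-1 - 1*5) + 2)²) = (-1*(-31))*(4 + ((-1 - 1*5) + 2)²) = 31*(4 + ((-1 - 5) + 2)²) = 31*(4 + (-6 + 2)²) = 31*(4 + (-4)²) = 31*(4 + 16) = 31*20 = 620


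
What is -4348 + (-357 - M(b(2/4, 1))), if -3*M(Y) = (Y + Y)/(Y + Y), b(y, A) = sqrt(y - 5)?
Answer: -14114/3 ≈ -4704.7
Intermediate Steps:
b(y, A) = sqrt(-5 + y)
M(Y) = -1/3 (M(Y) = -(Y + Y)/(3*(Y + Y)) = -2*Y/(3*(2*Y)) = -2*Y*1/(2*Y)/3 = -1/3*1 = -1/3)
-4348 + (-357 - M(b(2/4, 1))) = -4348 + (-357 - 1*(-1/3)) = -4348 + (-357 + 1/3) = -4348 - 1070/3 = -14114/3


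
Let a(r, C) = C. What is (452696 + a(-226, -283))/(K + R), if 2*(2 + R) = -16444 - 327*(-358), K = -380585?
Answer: -452413/330276 ≈ -1.3698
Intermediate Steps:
R = 50309 (R = -2 + (-16444 - 327*(-358))/2 = -2 + (-16444 + 117066)/2 = -2 + (½)*100622 = -2 + 50311 = 50309)
(452696 + a(-226, -283))/(K + R) = (452696 - 283)/(-380585 + 50309) = 452413/(-330276) = 452413*(-1/330276) = -452413/330276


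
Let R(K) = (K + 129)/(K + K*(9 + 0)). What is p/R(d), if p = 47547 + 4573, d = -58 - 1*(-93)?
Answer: 4560500/41 ≈ 1.1123e+5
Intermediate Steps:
d = 35 (d = -58 + 93 = 35)
R(K) = (129 + K)/(10*K) (R(K) = (129 + K)/(K + K*9) = (129 + K)/(K + 9*K) = (129 + K)/((10*K)) = (129 + K)*(1/(10*K)) = (129 + K)/(10*K))
p = 52120
p/R(d) = 52120/(((1/10)*(129 + 35)/35)) = 52120/(((1/10)*(1/35)*164)) = 52120/(82/175) = 52120*(175/82) = 4560500/41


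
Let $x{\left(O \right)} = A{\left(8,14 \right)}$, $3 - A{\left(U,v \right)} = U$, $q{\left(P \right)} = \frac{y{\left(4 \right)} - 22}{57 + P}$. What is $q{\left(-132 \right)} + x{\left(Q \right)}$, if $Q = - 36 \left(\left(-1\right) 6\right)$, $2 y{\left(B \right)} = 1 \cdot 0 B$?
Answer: $- \frac{353}{75} \approx -4.7067$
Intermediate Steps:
$y{\left(B \right)} = 0$ ($y{\left(B \right)} = \frac{1 \cdot 0 B}{2} = \frac{0 B}{2} = \frac{1}{2} \cdot 0 = 0$)
$q{\left(P \right)} = - \frac{22}{57 + P}$ ($q{\left(P \right)} = \frac{0 - 22}{57 + P} = - \frac{22}{57 + P}$)
$A{\left(U,v \right)} = 3 - U$
$Q = 216$ ($Q = \left(-36\right) \left(-6\right) = 216$)
$x{\left(O \right)} = -5$ ($x{\left(O \right)} = 3 - 8 = -5$)
$q{\left(-132 \right)} + x{\left(Q \right)} = - \frac{22}{57 - 132} - 5 = - \frac{22}{-75} - 5 = \left(-22\right) \left(- \frac{1}{75}\right) - 5 = \frac{22}{75} - 5 = - \frac{353}{75}$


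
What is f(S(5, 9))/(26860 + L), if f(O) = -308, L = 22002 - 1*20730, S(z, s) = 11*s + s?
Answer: -77/7033 ≈ -0.010948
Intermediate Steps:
S(z, s) = 12*s
L = 1272 (L = 22002 - 20730 = 1272)
f(S(5, 9))/(26860 + L) = -308/(26860 + 1272) = -308/28132 = -308*1/28132 = -77/7033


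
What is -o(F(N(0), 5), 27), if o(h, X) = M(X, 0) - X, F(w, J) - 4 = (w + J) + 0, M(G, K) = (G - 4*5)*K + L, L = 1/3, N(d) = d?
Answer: 80/3 ≈ 26.667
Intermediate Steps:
L = 1/3 ≈ 0.33333
M(G, K) = 1/3 + K*(-20 + G) (M(G, K) = (G - 4*5)*K + 1/3 = (G - 20)*K + 1/3 = (-20 + G)*K + 1/3 = K*(-20 + G) + 1/3 = 1/3 + K*(-20 + G))
F(w, J) = 4 + J + w (F(w, J) = 4 + ((w + J) + 0) = 4 + ((J + w) + 0) = 4 + (J + w) = 4 + J + w)
o(h, X) = 1/3 - X (o(h, X) = (1/3 - 20*0 + X*0) - X = (1/3 + 0 + 0) - X = 1/3 - X)
-o(F(N(0), 5), 27) = -(1/3 - 1*27) = -(1/3 - 27) = -1*(-80/3) = 80/3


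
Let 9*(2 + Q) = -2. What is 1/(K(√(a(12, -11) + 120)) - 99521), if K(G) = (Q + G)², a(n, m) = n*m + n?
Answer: -81/8060801 ≈ -1.0049e-5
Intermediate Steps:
a(n, m) = n + m*n (a(n, m) = m*n + n = n + m*n)
Q = -20/9 (Q = -2 + (⅑)*(-2) = -2 - 2/9 = -20/9 ≈ -2.2222)
K(G) = (-20/9 + G)²
1/(K(√(a(12, -11) + 120)) - 99521) = 1/((-20 + 9*√(12*(1 - 11) + 120))²/81 - 99521) = 1/((-20 + 9*√(12*(-10) + 120))²/81 - 99521) = 1/((-20 + 9*√(-120 + 120))²/81 - 99521) = 1/((-20 + 9*√0)²/81 - 99521) = 1/((-20 + 9*0)²/81 - 99521) = 1/((-20 + 0)²/81 - 99521) = 1/((1/81)*(-20)² - 99521) = 1/((1/81)*400 - 99521) = 1/(400/81 - 99521) = 1/(-8060801/81) = -81/8060801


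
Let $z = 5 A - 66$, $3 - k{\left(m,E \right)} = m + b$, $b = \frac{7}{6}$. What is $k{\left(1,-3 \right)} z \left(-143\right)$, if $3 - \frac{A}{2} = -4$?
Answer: $- \frac{1430}{3} \approx -476.67$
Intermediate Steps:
$A = 14$ ($A = 6 - -8 = 6 + 8 = 14$)
$b = \frac{7}{6}$ ($b = 7 \cdot \frac{1}{6} = \frac{7}{6} \approx 1.1667$)
$k{\left(m,E \right)} = \frac{11}{6} - m$ ($k{\left(m,E \right)} = 3 - \left(m + \frac{7}{6}\right) = 3 - \left(\frac{7}{6} + m\right) = \frac{11}{6} - m$)
$z = 4$ ($z = 5 \cdot 14 - 66 = 70 - 66 = 4$)
$k{\left(1,-3 \right)} z \left(-143\right) = \left(\frac{11}{6} - 1\right) 4 \left(-143\right) = \frac{5}{6} \cdot 4 \left(-143\right) = \frac{10}{3} \left(-143\right) = - \frac{1430}{3}$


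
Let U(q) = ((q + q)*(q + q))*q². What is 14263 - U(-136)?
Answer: -1368393801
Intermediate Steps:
U(q) = 4*q⁴ (U(q) = ((2*q)*(2*q))*q² = (4*q²)*q² = 4*q⁴)
14263 - U(-136) = 14263 - 4*(-136)⁴ = 14263 - 4*342102016 = 14263 - 1*1368408064 = 14263 - 1368408064 = -1368393801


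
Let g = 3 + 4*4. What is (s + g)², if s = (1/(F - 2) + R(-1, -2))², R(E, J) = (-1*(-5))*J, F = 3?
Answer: 10000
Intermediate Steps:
R(E, J) = 5*J
g = 19 (g = 3 + 16 = 19)
s = 81 (s = (1/(3 - 2) + 5*(-2))² = (1/1 - 10)² = (1 - 10)² = (-9)² = 81)
(s + g)² = (81 + 19)² = 100² = 10000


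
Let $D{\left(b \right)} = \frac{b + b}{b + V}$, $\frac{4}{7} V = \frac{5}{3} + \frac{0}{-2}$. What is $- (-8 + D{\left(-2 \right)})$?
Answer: $\frac{136}{11} \approx 12.364$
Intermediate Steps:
$V = \frac{35}{12}$ ($V = \frac{7 \left(\frac{5}{3} + \frac{0}{-2}\right)}{4} = \frac{7 \left(5 \cdot \frac{1}{3} + 0 \left(- \frac{1}{2}\right)\right)}{4} = \frac{7 \left(\frac{5}{3} + 0\right)}{4} = \frac{7}{4} \cdot \frac{5}{3} = \frac{35}{12} \approx 2.9167$)
$D{\left(b \right)} = \frac{2 b}{\frac{35}{12} + b}$ ($D{\left(b \right)} = \frac{b + b}{b + \frac{35}{12}} = \frac{2 b}{\frac{35}{12} + b}$)
$- (-8 + D{\left(-2 \right)}) = - (-8 + 24 \left(-2\right) \frac{1}{35 + 12 \left(-2\right)}) = - (-8 + 24 \left(-2\right) \frac{1}{35 - 24}) = - (-8 + 24 \left(-2\right) \frac{1}{11}) = - (-8 - \frac{48}{11}) = \left(-1\right) \left(- \frac{136}{11}\right) = \frac{136}{11}$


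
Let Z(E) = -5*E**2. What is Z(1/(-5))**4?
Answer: 1/625 ≈ 0.0016000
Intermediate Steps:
Z(1/(-5))**4 = (-5*(1/(-5))**2)**4 = (-5*(-1/5)**2)**4 = (-5*1/25)**4 = (-1/5)**4 = 1/625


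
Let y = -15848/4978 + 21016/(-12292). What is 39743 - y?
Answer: 304019592529/7648697 ≈ 39748.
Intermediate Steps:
y = -37427658/7648697 (y = -15848*1/4978 + 21016*(-1/12292) = -7924/2489 - 5254/3073 = -37427658/7648697 ≈ -4.8933)
39743 - y = 39743 - 1*(-37427658/7648697) = 39743 + 37427658/7648697 = 304019592529/7648697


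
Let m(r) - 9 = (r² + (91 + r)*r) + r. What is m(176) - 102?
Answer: 78051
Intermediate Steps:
m(r) = 9 + r + r² + r*(91 + r) (m(r) = 9 + ((r² + (91 + r)*r) + r) = 9 + ((r² + r*(91 + r)) + r) = 9 + (r + r² + r*(91 + r)) = 9 + r + r² + r*(91 + r))
m(176) - 102 = (9 + 2*176² + 92*176) - 102 = (9 + 2*30976 + 16192) - 102 = (9 + 61952 + 16192) - 102 = 78153 - 102 = 78051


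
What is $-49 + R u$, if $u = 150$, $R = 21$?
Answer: $3101$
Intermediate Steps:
$-49 + R u = -49 + 21 \cdot 150 = -49 + 3150 = 3101$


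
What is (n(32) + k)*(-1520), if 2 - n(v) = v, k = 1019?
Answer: -1503280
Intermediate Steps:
n(v) = 2 - v
(n(32) + k)*(-1520) = ((2 - 1*32) + 1019)*(-1520) = ((2 - 32) + 1019)*(-1520) = (-30 + 1019)*(-1520) = 989*(-1520) = -1503280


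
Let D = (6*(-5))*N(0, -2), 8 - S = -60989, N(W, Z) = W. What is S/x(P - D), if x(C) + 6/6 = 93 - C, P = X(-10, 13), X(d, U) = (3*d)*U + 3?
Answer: 60997/479 ≈ 127.34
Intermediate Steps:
X(d, U) = 3 + 3*U*d (X(d, U) = 3*U*d + 3 = 3 + 3*U*d)
S = 60997 (S = 8 - 1*(-60989) = 8 + 60989 = 60997)
P = -387 (P = 3 + 3*13*(-10) = 3 - 390 = -387)
D = 0 (D = (6*(-5))*0 = -30*0 = 0)
x(C) = 92 - C (x(C) = -1 + (93 - C) = 92 - C)
S/x(P - D) = 60997/(92 - (-387 - 1*0)) = 60997/(92 - (-387 + 0)) = 60997/(92 - 1*(-387)) = 60997/(92 + 387) = 60997/479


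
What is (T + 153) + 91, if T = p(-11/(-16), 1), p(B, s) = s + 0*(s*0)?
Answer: 245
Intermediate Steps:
p(B, s) = s (p(B, s) = s + 0*0 = s + 0 = s)
T = 1
(T + 153) + 91 = (1 + 153) + 91 = 154 + 91 = 245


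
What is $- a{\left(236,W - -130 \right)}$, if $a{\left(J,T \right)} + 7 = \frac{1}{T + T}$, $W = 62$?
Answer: $\frac{2687}{384} \approx 6.9974$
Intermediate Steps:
$a{\left(J,T \right)} = -7 + \frac{1}{2 T}$ ($a{\left(J,T \right)} = -7 + \frac{1}{T + T} = -7 + \frac{1}{2 T}$)
$- a{\left(236,W - -130 \right)} = - (-7 + \frac{1}{2 \left(62 - -130\right)}) = - (-7 + \frac{1}{2 \left(62 + 130\right)}) = - (-7 + \frac{1}{2 \cdot 192}) = - (-7 + \frac{1}{2} \cdot \frac{1}{192}) = - (-7 + \frac{1}{384}) = \left(-1\right) \left(- \frac{2687}{384}\right) = \frac{2687}{384}$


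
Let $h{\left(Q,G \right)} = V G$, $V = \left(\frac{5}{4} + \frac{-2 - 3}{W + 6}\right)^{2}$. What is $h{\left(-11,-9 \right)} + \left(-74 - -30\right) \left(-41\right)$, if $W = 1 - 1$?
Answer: $\frac{28839}{16} \approx 1802.4$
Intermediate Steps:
$W = 0$ ($W = 1 - 1 = 0$)
$V = \frac{25}{144}$ ($V = \left(\frac{5}{4} + \frac{-2 - 3}{0 + 6}\right)^{2} = \left(5 \cdot \frac{1}{4} - \frac{5}{6}\right)^{2} = \left(\frac{5}{4} - \frac{5}{6}\right)^{2} = \left(\frac{5}{12}\right)^{2} = \frac{25}{144} \approx 0.17361$)
$h{\left(Q,G \right)} = \frac{25 G}{144}$
$h{\left(-11,-9 \right)} + \left(-74 - -30\right) \left(-41\right) = \frac{25}{144} \left(-9\right) + \left(-74 - -30\right) \left(-41\right) = - \frac{25}{16} + \left(-74 + 30\right) \left(-41\right) = - \frac{25}{16} - -1804 = - \frac{25}{16} + 1804 = \frac{28839}{16}$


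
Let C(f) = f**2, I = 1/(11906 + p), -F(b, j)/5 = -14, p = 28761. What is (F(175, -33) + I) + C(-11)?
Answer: 7767398/40667 ≈ 191.00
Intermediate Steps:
F(b, j) = 70 (F(b, j) = -5*(-14) = 70)
I = 1/40667 (I = 1/(11906 + 28761) = 1/40667 ≈ 2.4590e-5)
(F(175, -33) + I) + C(-11) = (70 + 1/40667) + (-11)**2 = 2846691/40667 + 121 = 7767398/40667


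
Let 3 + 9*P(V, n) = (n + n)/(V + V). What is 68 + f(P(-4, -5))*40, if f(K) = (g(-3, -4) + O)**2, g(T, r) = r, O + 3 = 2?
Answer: 1068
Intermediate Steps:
O = -1 (O = -3 + 2 = -1)
P(V, n) = -1/3 + n/(9*V) (P(V, n) = -1/3 + ((n + n)/(V + V))/9 = -1/3 + ((2*n)/((2*V)))/9 = -1/3 + ((2*n)*(1/(2*V)))/9 = -1/3 + (n/V)/9 = -1/3 + n/(9*V))
f(K) = 25 (f(K) = (-4 - 1)**2 = (-5)**2 = 25)
68 + f(P(-4, -5))*40 = 68 + 25*40 = 68 + 1000 = 1068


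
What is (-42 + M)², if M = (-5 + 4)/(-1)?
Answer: 1681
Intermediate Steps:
M = 1 (M = -1*(-1) = 1)
(-42 + M)² = (-42 + 1)² = (-41)² = 1681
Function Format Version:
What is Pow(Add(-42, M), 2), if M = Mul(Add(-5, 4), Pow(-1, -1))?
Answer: 1681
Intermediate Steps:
M = 1 (M = Mul(-1, -1) = 1)
Pow(Add(-42, M), 2) = Pow(Add(-42, 1), 2) = Pow(-41, 2) = 1681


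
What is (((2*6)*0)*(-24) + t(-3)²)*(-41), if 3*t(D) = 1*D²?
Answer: -369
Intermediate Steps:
t(D) = D²/3 (t(D) = (1*D²)/3 = D²/3)
(((2*6)*0)*(-24) + t(-3)²)*(-41) = (((2*6)*0)*(-24) + ((⅓)*(-3)²)²)*(-41) = ((12*0)*(-24) + ((⅓)*9)²)*(-41) = (0*(-24) + 3²)*(-41) = (0 + 9)*(-41) = 9*(-41) = -369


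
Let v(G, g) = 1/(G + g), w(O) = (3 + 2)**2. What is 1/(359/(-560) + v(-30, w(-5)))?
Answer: -560/471 ≈ -1.1890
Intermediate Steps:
w(O) = 25 (w(O) = 5**2 = 25)
1/(359/(-560) + v(-30, w(-5))) = 1/(359/(-560) + 1/(-30 + 25)) = 1/(359*(-1/560) + 1/(-5)) = 1/(-359/560 - 1/5) = 1/(-471/560) = -560/471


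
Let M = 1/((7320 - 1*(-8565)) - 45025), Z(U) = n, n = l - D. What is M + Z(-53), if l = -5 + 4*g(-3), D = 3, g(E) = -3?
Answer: -582801/29140 ≈ -20.000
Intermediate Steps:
l = -17 (l = -5 + 4*(-3) = -5 - 12 = -17)
n = -20 (n = -17 - 1*3 = -17 - 3 = -20)
Z(U) = -20
M = -1/29140 (M = 1/((7320 + 8565) - 45025) = 1/(15885 - 45025) = 1/(-29140) = -1/29140 ≈ -3.4317e-5)
M + Z(-53) = -1/29140 - 20 = -582801/29140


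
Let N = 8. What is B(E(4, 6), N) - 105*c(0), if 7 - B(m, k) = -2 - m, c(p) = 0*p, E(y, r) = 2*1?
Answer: 11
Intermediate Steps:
E(y, r) = 2
c(p) = 0
B(m, k) = 9 + m (B(m, k) = 7 - (-2 - m) = 7 + (2 + m) = 9 + m)
B(E(4, 6), N) - 105*c(0) = (9 + 2) - 105*0 = 11 + 0 = 11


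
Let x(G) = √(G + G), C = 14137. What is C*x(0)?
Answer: 0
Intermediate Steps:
x(G) = √2*√G (x(G) = √(2*G) = √2*√G)
C*x(0) = 14137*(√2*√0) = 14137*(√2*0) = 14137*0 = 0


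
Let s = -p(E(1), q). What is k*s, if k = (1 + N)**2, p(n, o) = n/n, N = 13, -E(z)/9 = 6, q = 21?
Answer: -196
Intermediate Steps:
E(z) = -54 (E(z) = -9*6 = -54)
p(n, o) = 1
s = -1 (s = -1*1 = -1)
k = 196 (k = (1 + 13)**2 = 14**2 = 196)
k*s = 196*(-1) = -196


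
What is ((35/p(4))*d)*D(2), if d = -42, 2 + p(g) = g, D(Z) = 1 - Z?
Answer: 735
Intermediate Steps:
p(g) = -2 + g
((35/p(4))*d)*D(2) = ((35/(-2 + 4))*(-42))*(1 - 1*2) = ((35/2)*(-42))*(1 - 2) = ((35*(1/2))*(-42))*(-1) = ((35/2)*(-42))*(-1) = -735*(-1) = 735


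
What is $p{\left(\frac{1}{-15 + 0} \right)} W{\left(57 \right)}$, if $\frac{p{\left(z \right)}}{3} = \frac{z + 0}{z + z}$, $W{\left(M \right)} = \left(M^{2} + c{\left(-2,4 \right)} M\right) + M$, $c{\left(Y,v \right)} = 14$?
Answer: $6156$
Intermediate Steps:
$W{\left(M \right)} = M^{2} + 15 M$ ($W{\left(M \right)} = \left(M^{2} + 14 M\right) + M = M^{2} + 15 M$)
$p{\left(z \right)} = \frac{3}{2}$ ($p{\left(z \right)} = 3 \frac{z + 0}{z + z} = 3 \frac{z}{2 z} = 3 z \frac{1}{2 z} = 3 \cdot \frac{1}{2} = \frac{3}{2}$)
$p{\left(\frac{1}{-15 + 0} \right)} W{\left(57 \right)} = \frac{3 \cdot 57 \left(15 + 57\right)}{2} = \frac{3 \cdot 57 \cdot 72}{2} = \frac{3}{2} \cdot 4104 = 6156$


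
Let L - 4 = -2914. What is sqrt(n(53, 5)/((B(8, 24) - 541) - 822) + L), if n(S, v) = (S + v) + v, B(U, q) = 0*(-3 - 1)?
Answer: I*sqrt(5406193659)/1363 ≈ 53.945*I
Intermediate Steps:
L = -2910 (L = 4 - 2914 = -2910)
B(U, q) = 0 (B(U, q) = 0*(-4) = 0)
n(S, v) = S + 2*v
sqrt(n(53, 5)/((B(8, 24) - 541) - 822) + L) = sqrt((53 + 2*5)/((0 - 541) - 822) - 2910) = sqrt((53 + 10)/(-541 - 822) - 2910) = sqrt(63/(-1363) - 2910) = sqrt(63*(-1/1363) - 2910) = sqrt(-63/1363 - 2910) = sqrt(-3966393/1363) = I*sqrt(5406193659)/1363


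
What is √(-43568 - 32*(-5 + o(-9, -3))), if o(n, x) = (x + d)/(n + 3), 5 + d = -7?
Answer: 12*I*√302 ≈ 208.54*I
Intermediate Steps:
d = -12 (d = -5 - 7 = -12)
o(n, x) = (-12 + x)/(3 + n) (o(n, x) = (x - 12)/(n + 3) = (-12 + x)/(3 + n))
√(-43568 - 32*(-5 + o(-9, -3))) = √(-43568 - 32*(-5 + (-12 - 3)/(3 - 9))) = √(-43568 - 32*(-5 - 15/(-6))) = √(-43568 - 32*(-5 - ⅙*(-15))) = √(-43568 - 32*(-5 + 5/2)) = √(-43568 - 32*(-5/2)) = √(-43568 + 80) = √(-43488) = 12*I*√302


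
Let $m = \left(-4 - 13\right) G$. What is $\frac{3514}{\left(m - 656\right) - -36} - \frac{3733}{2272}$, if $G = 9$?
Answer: $- \frac{10869417}{1756256} \approx -6.189$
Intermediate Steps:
$m = -153$ ($m = \left(-4 - 13\right) 9 = \left(-17\right) 9 = -153$)
$\frac{3514}{\left(m - 656\right) - -36} - \frac{3733}{2272} = \frac{3514}{\left(-153 - 656\right) - -36} - \frac{3733}{2272} = \frac{3514}{-809 + 36} - \frac{3733}{2272} = \frac{3514}{-773} - \frac{3733}{2272} = 3514 \left(- \frac{1}{773}\right) - \frac{3733}{2272} = - \frac{3514}{773} - \frac{3733}{2272} = - \frac{10869417}{1756256}$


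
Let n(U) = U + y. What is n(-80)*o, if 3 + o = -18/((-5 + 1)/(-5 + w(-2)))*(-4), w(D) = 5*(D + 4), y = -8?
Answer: 8184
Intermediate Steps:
w(D) = 20 + 5*D (w(D) = 5*(4 + D) = 20 + 5*D)
n(U) = -8 + U (n(U) = U - 8 = -8 + U)
o = -93 (o = -3 - 18/((-5 + 1)/(-5 + (20 + 5*(-2))))*(-4) = -3 - 18/((-4/(-5 + (20 - 10))))*(-4) = -3 - 18/((-4/(-5 + 10)))*(-4) = -3 - 18/((-4/5))*(-4) = -3 - 18/((-4*1/5))*(-4) = -3 - 18/(-4/5)*(-4) = -3 - 18*(-5)/4*(-4) = -3 - 3*(-15/2)*(-4) = -3 + (45/2)*(-4) = -3 - 90 = -93)
n(-80)*o = (-8 - 80)*(-93) = -88*(-93) = 8184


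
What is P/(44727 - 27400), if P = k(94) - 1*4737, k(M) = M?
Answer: -4643/17327 ≈ -0.26796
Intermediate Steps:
P = -4643 (P = 94 - 1*4737 = 94 - 4737 = -4643)
P/(44727 - 27400) = -4643/(44727 - 27400) = -4643/17327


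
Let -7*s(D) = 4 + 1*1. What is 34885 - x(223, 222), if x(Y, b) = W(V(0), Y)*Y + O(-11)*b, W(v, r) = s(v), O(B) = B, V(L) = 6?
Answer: 262404/7 ≈ 37486.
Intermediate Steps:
s(D) = -5/7 (s(D) = -(4 + 1*1)/7 = -(4 + 1)/7 = -⅐*5 = -5/7)
W(v, r) = -5/7
x(Y, b) = -11*b - 5*Y/7 (x(Y, b) = -5*Y/7 - 11*b = -11*b - 5*Y/7)
34885 - x(223, 222) = 34885 - (-11*222 - 5/7*223) = 34885 - (-2442 - 1115/7) = 34885 - 1*(-18209/7) = 34885 + 18209/7 = 262404/7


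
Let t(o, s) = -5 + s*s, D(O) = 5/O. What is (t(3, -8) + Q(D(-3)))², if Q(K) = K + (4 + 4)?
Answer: 38416/9 ≈ 4268.4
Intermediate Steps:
t(o, s) = -5 + s²
Q(K) = 8 + K (Q(K) = K + 8 = 8 + K)
(t(3, -8) + Q(D(-3)))² = ((-5 + (-8)²) + (8 + 5/(-3)))² = ((-5 + 64) + (8 + 5*(-⅓)))² = (59 + (8 - 5/3))² = (59 + 19/3)² = (196/3)² = 38416/9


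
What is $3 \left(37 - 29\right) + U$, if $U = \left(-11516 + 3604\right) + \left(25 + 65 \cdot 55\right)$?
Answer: $-4288$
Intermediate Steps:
$U = -4312$ ($U = -7912 + \left(25 + 3575\right) = -7912 + 3600 = -4312$)
$3 \left(37 - 29\right) + U = 3 \left(37 - 29\right) - 4312 = 3 \cdot 8 - 4312 = 24 - 4312 = -4288$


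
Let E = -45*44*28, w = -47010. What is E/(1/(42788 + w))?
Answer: 234067680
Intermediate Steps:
E = -55440 (E = -1980*28 = -55440)
E/(1/(42788 + w)) = -55440/(1/(42788 - 47010)) = -55440/(1/(-4222)) = -55440/(-1/4222) = -55440*(-4222) = 234067680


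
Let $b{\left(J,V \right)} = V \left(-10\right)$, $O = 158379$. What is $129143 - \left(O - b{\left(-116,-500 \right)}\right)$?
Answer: $-24236$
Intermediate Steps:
$b{\left(J,V \right)} = - 10 V$
$129143 - \left(O - b{\left(-116,-500 \right)}\right) = 129143 - 153379 = -24236$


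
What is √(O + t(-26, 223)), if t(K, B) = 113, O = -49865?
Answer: 6*I*√1382 ≈ 223.05*I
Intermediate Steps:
√(O + t(-26, 223)) = √(-49865 + 113) = √(-49752) = 6*I*√1382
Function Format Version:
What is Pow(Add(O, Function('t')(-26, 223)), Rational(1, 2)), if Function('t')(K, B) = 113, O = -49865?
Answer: Mul(6, I, Pow(1382, Rational(1, 2))) ≈ Mul(223.05, I)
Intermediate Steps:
Pow(Add(O, Function('t')(-26, 223)), Rational(1, 2)) = Pow(Add(-49865, 113), Rational(1, 2)) = Pow(-49752, Rational(1, 2)) = Mul(6, I, Pow(1382, Rational(1, 2)))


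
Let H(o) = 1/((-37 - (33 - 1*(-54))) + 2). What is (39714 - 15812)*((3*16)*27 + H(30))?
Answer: 1889584561/61 ≈ 3.0977e+7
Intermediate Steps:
H(o) = -1/122 (H(o) = 1/((-37 - (33 + 54)) + 2) = 1/((-37 - 1*87) + 2) = 1/((-37 - 87) + 2) = 1/(-124 + 2) = 1/(-122) = -1/122)
(39714 - 15812)*((3*16)*27 + H(30)) = (39714 - 15812)*((3*16)*27 - 1/122) = 23902*(48*27 - 1/122) = 23902*(1296 - 1/122) = 23902*(158111/122) = 1889584561/61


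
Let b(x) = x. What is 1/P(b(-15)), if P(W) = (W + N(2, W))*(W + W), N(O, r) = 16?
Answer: -1/30 ≈ -0.033333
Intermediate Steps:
P(W) = 2*W*(16 + W) (P(W) = (W + 16)*(W + W) = (16 + W)*(2*W) = 2*W*(16 + W))
1/P(b(-15)) = 1/(2*(-15)*(16 - 15)) = 1/(2*(-15)*1) = 1/(-30) = -1/30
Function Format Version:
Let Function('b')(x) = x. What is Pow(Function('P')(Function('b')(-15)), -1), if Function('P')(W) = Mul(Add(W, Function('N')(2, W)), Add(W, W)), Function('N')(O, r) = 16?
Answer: Rational(-1, 30) ≈ -0.033333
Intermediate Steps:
Function('P')(W) = Mul(2, W, Add(16, W)) (Function('P')(W) = Mul(Add(W, 16), Add(W, W)) = Mul(Add(16, W), Mul(2, W)) = Mul(2, W, Add(16, W)))
Pow(Function('P')(Function('b')(-15)), -1) = Pow(Mul(2, -15, Add(16, -15)), -1) = Pow(Mul(2, -15, 1), -1) = Pow(-30, -1) = Rational(-1, 30)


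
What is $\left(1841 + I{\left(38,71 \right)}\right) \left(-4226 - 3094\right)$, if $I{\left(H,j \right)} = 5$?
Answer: $-13512720$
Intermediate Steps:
$\left(1841 + I{\left(38,71 \right)}\right) \left(-4226 - 3094\right) = \left(1841 + 5\right) \left(-4226 - 3094\right) = 1846 \left(-7320\right) = -13512720$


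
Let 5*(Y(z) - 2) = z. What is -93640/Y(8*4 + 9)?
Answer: -468200/51 ≈ -9180.4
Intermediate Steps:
Y(z) = 2 + z/5
-93640/Y(8*4 + 9) = -93640/(2 + (8*4 + 9)/5) = -93640/(2 + (32 + 9)/5) = -93640/(2 + (⅕)*41) = -93640/(2 + 41/5) = -93640/51/5 = -93640*5/51 = -468200/51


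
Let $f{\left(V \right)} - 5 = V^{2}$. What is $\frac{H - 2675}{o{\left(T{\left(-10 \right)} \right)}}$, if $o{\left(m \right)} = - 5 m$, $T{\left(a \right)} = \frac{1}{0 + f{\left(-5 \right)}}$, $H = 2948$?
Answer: $-1638$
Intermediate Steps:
$f{\left(V \right)} = 5 + V^{2}$
$T{\left(a \right)} = \frac{1}{30}$ ($T{\left(a \right)} = \frac{1}{0 + \left(5 + \left(-5\right)^{2}\right)} = \frac{1}{0 + \left(5 + 25\right)} = \frac{1}{0 + 30} = \frac{1}{30}$)
$\frac{H - 2675}{o{\left(T{\left(-10 \right)} \right)}} = \frac{2948 - 2675}{\left(-5\right) \frac{1}{30}} = \frac{2948 - 2675}{- \frac{1}{6}} = 273 \left(-6\right) = -1638$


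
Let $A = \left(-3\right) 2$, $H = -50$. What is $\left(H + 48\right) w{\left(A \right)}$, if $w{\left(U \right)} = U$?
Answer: $12$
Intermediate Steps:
$A = -6$
$\left(H + 48\right) w{\left(A \right)} = \left(-50 + 48\right) \left(-6\right) = \left(-2\right) \left(-6\right) = 12$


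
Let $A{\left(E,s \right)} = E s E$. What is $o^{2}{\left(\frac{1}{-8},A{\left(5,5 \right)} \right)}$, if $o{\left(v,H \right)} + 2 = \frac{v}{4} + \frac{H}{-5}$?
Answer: $\frac{748225}{1024} \approx 730.69$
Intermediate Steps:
$A{\left(E,s \right)} = s E^{2}$
$o{\left(v,H \right)} = -2 - \frac{H}{5} + \frac{v}{4}$ ($o{\left(v,H \right)} = -2 + \left(\frac{v}{4} + \frac{H}{-5}\right) = -2 + \left(v \frac{1}{4} + H \left(- \frac{1}{5}\right)\right) = -2 - \left(- \frac{v}{4} + \frac{H}{5}\right) = -2 - \frac{H}{5} + \frac{v}{4}$)
$o^{2}{\left(\frac{1}{-8},A{\left(5,5 \right)} \right)} = \left(-2 - \frac{5 \cdot 5^{2}}{5} + \frac{1}{4 \left(-8\right)}\right)^{2} = \left(-2 - \frac{5 \cdot 25}{5} + \frac{1}{4} \left(- \frac{1}{8}\right)\right)^{2} = \left(-2 - 25 - \frac{1}{32}\right)^{2} = \left(- \frac{865}{32}\right)^{2} = \frac{748225}{1024}$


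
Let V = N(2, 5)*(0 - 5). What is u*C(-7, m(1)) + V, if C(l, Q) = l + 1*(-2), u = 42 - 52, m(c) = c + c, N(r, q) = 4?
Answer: 70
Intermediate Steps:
m(c) = 2*c
u = -10
C(l, Q) = -2 + l (C(l, Q) = l - 2 = -2 + l)
V = -20 (V = 4*(0 - 5) = 4*(-5) = -20)
u*C(-7, m(1)) + V = -10*(-2 - 7) - 20 = -10*(-9) - 20 = 90 - 20 = 70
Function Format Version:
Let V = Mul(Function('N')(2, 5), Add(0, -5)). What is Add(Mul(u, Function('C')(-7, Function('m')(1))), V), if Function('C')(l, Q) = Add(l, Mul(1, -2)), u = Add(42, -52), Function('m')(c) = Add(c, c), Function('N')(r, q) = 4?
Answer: 70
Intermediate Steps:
Function('m')(c) = Mul(2, c)
u = -10
Function('C')(l, Q) = Add(-2, l) (Function('C')(l, Q) = Add(l, -2) = Add(-2, l))
V = -20 (V = Mul(4, Add(0, -5)) = Mul(4, -5) = -20)
Add(Mul(u, Function('C')(-7, Function('m')(1))), V) = Add(Mul(-10, Add(-2, -7)), -20) = Add(Mul(-10, -9), -20) = Add(90, -20) = 70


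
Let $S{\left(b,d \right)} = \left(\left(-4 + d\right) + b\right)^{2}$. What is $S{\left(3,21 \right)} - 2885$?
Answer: $-2485$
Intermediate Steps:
$S{\left(b,d \right)} = \left(-4 + b + d\right)^{2}$
$S{\left(3,21 \right)} - 2885 = \left(-4 + 3 + 21\right)^{2} - 2885 = 20^{2} - 2885 = 400 - 2885 = -2485$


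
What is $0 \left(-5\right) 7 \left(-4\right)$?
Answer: $0$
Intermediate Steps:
$0 \left(-5\right) 7 \left(-4\right) = 0 \cdot 7 \left(-4\right) = 0 \left(-4\right) = 0$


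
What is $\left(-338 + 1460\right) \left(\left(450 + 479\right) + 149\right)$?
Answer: $1209516$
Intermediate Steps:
$\left(-338 + 1460\right) \left(\left(450 + 479\right) + 149\right) = 1122 \left(929 + 149\right) = 1122 \cdot 1078 = 1209516$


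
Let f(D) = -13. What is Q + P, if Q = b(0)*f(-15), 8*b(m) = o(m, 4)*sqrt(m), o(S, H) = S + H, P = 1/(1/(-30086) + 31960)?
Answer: 30086/961548559 ≈ 3.1289e-5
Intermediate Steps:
P = 30086/961548559 (P = 1/(-1/30086 + 31960) = 1/(961548559/30086) = 30086/961548559 ≈ 3.1289e-5)
o(S, H) = H + S
b(m) = sqrt(m)*(4 + m)/8 (b(m) = ((4 + m)*sqrt(m))/8 = (sqrt(m)*(4 + m))/8 = sqrt(m)*(4 + m)/8)
Q = 0 (Q = (sqrt(0)*(4 + 0)/8)*(-13) = ((1/8)*0*4)*(-13) = 0*(-13) = 0)
Q + P = 0 + 30086/961548559 = 30086/961548559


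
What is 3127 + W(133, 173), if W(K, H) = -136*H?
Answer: -20401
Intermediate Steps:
3127 + W(133, 173) = 3127 - 136*173 = 3127 - 23528 = -20401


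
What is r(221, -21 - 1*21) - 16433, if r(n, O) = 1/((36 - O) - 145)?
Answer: -1101012/67 ≈ -16433.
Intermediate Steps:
r(n, O) = 1/(-109 - O)
r(221, -21 - 1*21) - 16433 = -1/(109 + (-21 - 1*21)) - 16433 = -1/(109 + (-21 - 21)) - 16433 = -1/(109 - 42) - 16433 = -1/67 - 16433 = -1101012/67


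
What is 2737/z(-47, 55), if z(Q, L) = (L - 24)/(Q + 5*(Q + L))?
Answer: -19159/31 ≈ -618.03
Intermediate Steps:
z(Q, L) = (-24 + L)/(5*L + 6*Q) (z(Q, L) = (-24 + L)/(Q + 5*(L + Q)) = (-24 + L)/(Q + (5*L + 5*Q)) = (-24 + L)/(5*L + 6*Q))
2737/z(-47, 55) = 2737/(((-24 + 55)/(5*55 + 6*(-47)))) = 2737/((31/(275 - 282))) = 2737/((31/(-7))) = 2737/((-⅐*31)) = 2737/(-31/7) = 2737*(-7/31) = -19159/31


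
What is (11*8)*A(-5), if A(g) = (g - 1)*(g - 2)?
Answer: 3696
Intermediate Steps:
A(g) = (-1 + g)*(-2 + g)
(11*8)*A(-5) = (11*8)*(2 + (-5)² - 3*(-5)) = 88*(2 + 25 + 15) = 88*42 = 3696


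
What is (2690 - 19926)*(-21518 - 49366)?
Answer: 1221756624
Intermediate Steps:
(2690 - 19926)*(-21518 - 49366) = -17236*(-70884) = 1221756624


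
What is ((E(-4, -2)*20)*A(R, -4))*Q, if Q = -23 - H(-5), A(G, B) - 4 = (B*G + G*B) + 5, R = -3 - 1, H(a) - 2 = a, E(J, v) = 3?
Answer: -49200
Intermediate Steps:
H(a) = 2 + a
R = -4
A(G, B) = 9 + 2*B*G (A(G, B) = 4 + ((B*G + G*B) + 5) = 4 + ((B*G + B*G) + 5) = 4 + (2*B*G + 5) = 4 + (5 + 2*B*G) = 9 + 2*B*G)
Q = -20 (Q = -23 - (2 - 5) = -23 - 1*(-3) = -23 + 3 = -20)
((E(-4, -2)*20)*A(R, -4))*Q = ((3*20)*(9 + 2*(-4)*(-4)))*(-20) = (60*(9 + 32))*(-20) = (60*41)*(-20) = 2460*(-20) = -49200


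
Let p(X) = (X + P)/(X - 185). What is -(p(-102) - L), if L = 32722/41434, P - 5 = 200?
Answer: 6829458/5945779 ≈ 1.1486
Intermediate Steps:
P = 205 (P = 5 + 200 = 205)
L = 16361/20717 (L = 32722*(1/41434) = 16361/20717 ≈ 0.78974)
p(X) = (205 + X)/(-185 + X) (p(X) = (X + 205)/(X - 185) = (205 + X)/(-185 + X))
-(p(-102) - L) = -((205 - 102)/(-185 - 102) - 1*16361/20717) = -(103/(-287) - 16361/20717) = -(-1/287*103 - 16361/20717) = -(-103/287 - 16361/20717) = -1*(-6829458/5945779) = 6829458/5945779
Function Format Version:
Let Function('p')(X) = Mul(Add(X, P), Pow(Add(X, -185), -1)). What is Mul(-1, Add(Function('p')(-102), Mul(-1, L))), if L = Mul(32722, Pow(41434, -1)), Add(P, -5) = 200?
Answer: Rational(6829458, 5945779) ≈ 1.1486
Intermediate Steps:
P = 205 (P = Add(5, 200) = 205)
L = Rational(16361, 20717) (L = Mul(32722, Rational(1, 41434)) = Rational(16361, 20717) ≈ 0.78974)
Function('p')(X) = Mul(Pow(Add(-185, X), -1), Add(205, X)) (Function('p')(X) = Mul(Add(X, 205), Pow(Add(X, -185), -1)) = Mul(Add(205, X), Pow(Add(-185, X), -1)) = Mul(Pow(Add(-185, X), -1), Add(205, X)))
Mul(-1, Add(Function('p')(-102), Mul(-1, L))) = Mul(-1, Add(Mul(Pow(Add(-185, -102), -1), Add(205, -102)), Mul(-1, Rational(16361, 20717)))) = Mul(-1, Add(Mul(Pow(-287, -1), 103), Rational(-16361, 20717))) = Mul(-1, Add(Mul(Rational(-1, 287), 103), Rational(-16361, 20717))) = Mul(-1, Add(Rational(-103, 287), Rational(-16361, 20717))) = Mul(-1, Rational(-6829458, 5945779)) = Rational(6829458, 5945779)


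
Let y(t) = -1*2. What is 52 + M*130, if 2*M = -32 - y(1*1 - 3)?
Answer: -1898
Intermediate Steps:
y(t) = -2
M = -15 (M = (-32 - 1*(-2))/2 = (-32 + 2)/2 = (½)*(-30) = -15)
52 + M*130 = 52 - 15*130 = 52 - 1950 = -1898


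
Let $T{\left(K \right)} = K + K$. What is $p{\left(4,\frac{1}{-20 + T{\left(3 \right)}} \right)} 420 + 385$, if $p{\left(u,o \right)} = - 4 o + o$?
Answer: $475$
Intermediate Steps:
$T{\left(K \right)} = 2 K$
$p{\left(u,o \right)} = - 3 o$
$p{\left(4,\frac{1}{-20 + T{\left(3 \right)}} \right)} 420 + 385 = - \frac{3}{-20 + 2 \cdot 3} \cdot 420 + 385 = - \frac{3}{-20 + 6} \cdot 420 + 385 = - \frac{3}{-14} \cdot 420 + 385 = \left(-3\right) \left(- \frac{1}{14}\right) 420 + 385 = \frac{3}{14} \cdot 420 + 385 = 90 + 385 = 475$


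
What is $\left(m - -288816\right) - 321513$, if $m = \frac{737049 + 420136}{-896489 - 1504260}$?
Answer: $- \frac{78498447238}{2400749} \approx -32697.0$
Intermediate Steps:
$m = - \frac{1157185}{2400749}$ ($m = \frac{1157185}{-2400749} = 1157185 \left(- \frac{1}{2400749}\right) = - \frac{1157185}{2400749} \approx -0.48201$)
$\left(m - -288816\right) - 321513 = \left(- \frac{1157185}{2400749} - -288816\right) - 321513 = \left(- \frac{1157185}{2400749} + 288816\right) - 321513 = \frac{693373565999}{2400749} - 321513 = - \frac{78498447238}{2400749}$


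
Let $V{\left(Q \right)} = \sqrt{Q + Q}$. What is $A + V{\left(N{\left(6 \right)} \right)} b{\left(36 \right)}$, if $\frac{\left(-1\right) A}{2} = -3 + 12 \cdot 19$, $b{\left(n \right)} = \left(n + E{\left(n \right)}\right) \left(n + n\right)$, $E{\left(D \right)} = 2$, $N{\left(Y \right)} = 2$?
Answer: $5022$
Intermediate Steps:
$V{\left(Q \right)} = \sqrt{2} \sqrt{Q}$ ($V{\left(Q \right)} = \sqrt{2 Q} = \sqrt{2} \sqrt{Q}$)
$b{\left(n \right)} = 2 n \left(2 + n\right)$ ($b{\left(n \right)} = \left(n + 2\right) \left(n + n\right) = \left(2 + n\right) 2 n = 2 n \left(2 + n\right)$)
$A = -450$ ($A = - 2 \left(-3 + 12 \cdot 19\right) = - 2 \left(-3 + 228\right) = \left(-2\right) 225 = -450$)
$A + V{\left(N{\left(6 \right)} \right)} b{\left(36 \right)} = -450 + \sqrt{2} \sqrt{2} \cdot 2 \cdot 36 \left(2 + 36\right) = -450 + 2 \cdot 2 \cdot 36 \cdot 38 = -450 + 2 \cdot 2736 = -450 + 5472 = 5022$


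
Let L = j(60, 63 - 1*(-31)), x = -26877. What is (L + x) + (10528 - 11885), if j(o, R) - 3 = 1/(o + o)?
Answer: -3387719/120 ≈ -28231.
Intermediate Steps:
j(o, R) = 3 + 1/(2*o) (j(o, R) = 3 + 1/(o + o) = 3 + 1/(2*o))
L = 361/120 (L = 3 + (½)/60 = 3 + (½)*(1/60) = 3 + 1/120 = 361/120 ≈ 3.0083)
(L + x) + (10528 - 11885) = (361/120 - 26877) + (10528 - 11885) = -3224879/120 - 1357 = -3387719/120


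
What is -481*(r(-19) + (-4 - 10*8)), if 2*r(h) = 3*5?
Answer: 73593/2 ≈ 36797.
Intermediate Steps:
r(h) = 15/2 (r(h) = (3*5)/2 = (1/2)*15 = 15/2)
-481*(r(-19) + (-4 - 10*8)) = -481*(15/2 + (-4 - 10*8)) = -481*(15/2 + (-4 - 80)) = -481*(15/2 - 84) = -481*(-153/2) = 73593/2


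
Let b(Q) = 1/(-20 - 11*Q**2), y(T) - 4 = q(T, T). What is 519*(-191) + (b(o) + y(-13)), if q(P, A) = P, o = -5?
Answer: -29245711/295 ≈ -99138.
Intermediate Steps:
y(T) = 4 + T
519*(-191) + (b(o) + y(-13)) = 519*(-191) + (-1/(20 + 11*(-5)**2) + (4 - 13)) = -99129 + (-1/(20 + 11*25) - 9) = -99129 + (-1/(20 + 275) - 9) = -99129 + (-1/295 - 9) = -99129 - 2656/295 = -29245711/295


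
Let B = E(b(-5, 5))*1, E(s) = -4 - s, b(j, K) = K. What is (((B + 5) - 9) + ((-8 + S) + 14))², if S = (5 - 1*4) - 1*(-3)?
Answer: 9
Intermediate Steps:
S = 4 (S = (5 - 4) + 3 = 1 + 3 = 4)
B = -9 (B = (-4 - 1*5)*1 = (-4 - 5)*1 = -9*1 = -9)
(((B + 5) - 9) + ((-8 + S) + 14))² = (((-9 + 5) - 9) + ((-8 + 4) + 14))² = ((-4 - 9) + (-4 + 14))² = (-13 + 10)² = (-3)² = 9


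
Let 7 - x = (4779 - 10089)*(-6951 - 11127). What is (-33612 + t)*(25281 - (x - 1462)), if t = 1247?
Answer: -3107716946340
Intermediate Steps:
x = -95994173 (x = 7 - (4779 - 10089)*(-6951 - 11127) = 7 - (-5310)*(-18078) = 7 - 1*95994180 = 7 - 95994180 = -95994173)
(-33612 + t)*(25281 - (x - 1462)) = (-33612 + 1247)*(25281 - (-95994173 - 1462)) = -32365*(25281 - 1*(-95995635)) = -32365*(25281 + 95995635) = -32365*96020916 = -3107716946340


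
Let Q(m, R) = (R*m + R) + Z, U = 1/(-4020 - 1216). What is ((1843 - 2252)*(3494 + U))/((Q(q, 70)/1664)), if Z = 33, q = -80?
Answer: 3112713529952/7195573 ≈ 4.3259e+5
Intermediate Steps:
U = -1/5236 (U = 1/(-5236) = -1/5236 ≈ -0.00019099)
Q(m, R) = 33 + R + R*m (Q(m, R) = (R*m + R) + 33 = (R + R*m) + 33 = 33 + R + R*m)
((1843 - 2252)*(3494 + U))/((Q(q, 70)/1664)) = ((1843 - 2252)*(3494 - 1/5236))/(((33 + 70 + 70*(-80))/1664)) = (-409*18294583/5236)/(((33 + 70 - 5600)*(1/1664))) = -7482484447/(5236*((-5497*1/1664))) = -7482484447/(5236*(-5497/1664)) = -7482484447/5236*(-1664/5497) = 3112713529952/7195573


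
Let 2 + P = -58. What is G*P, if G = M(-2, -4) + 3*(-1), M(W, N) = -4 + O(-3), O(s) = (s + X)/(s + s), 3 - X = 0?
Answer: 420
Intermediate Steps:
X = 3 (X = 3 - 1*0 = 3 + 0 = 3)
P = -60 (P = -2 - 58 = -60)
O(s) = (3 + s)/(2*s) (O(s) = (s + 3)/(s + s) = (3 + s)/((2*s)) = (3 + s)*(1/(2*s)) = (3 + s)/(2*s))
M(W, N) = -4 (M(W, N) = -4 + (½)*(3 - 3)/(-3) = -4 + (½)*(-⅓)*0 = -4 + 0 = -4)
G = -7 (G = -4 + 3*(-1) = -4 - 3 = -7)
G*P = -7*(-60) = 420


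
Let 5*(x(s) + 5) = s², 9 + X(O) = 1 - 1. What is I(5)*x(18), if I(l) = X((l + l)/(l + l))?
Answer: -2691/5 ≈ -538.20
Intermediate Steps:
X(O) = -9 (X(O) = -9 + (1 - 1) = -9 + 0 = -9)
x(s) = -5 + s²/5
I(l) = -9
I(5)*x(18) = -9*(-5 + (⅕)*18²) = -9*(-5 + (⅕)*324) = -9*(-5 + 324/5) = -9*299/5 = -2691/5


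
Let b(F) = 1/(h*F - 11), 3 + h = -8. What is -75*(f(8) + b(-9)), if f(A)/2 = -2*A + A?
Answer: 105525/88 ≈ 1199.1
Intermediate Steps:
h = -11 (h = -3 - 8 = -11)
f(A) = -2*A (f(A) = 2*(-2*A + A) = 2*(-A) = -2*A)
b(F) = 1/(-11 - 11*F) (b(F) = 1/(-11*F - 11) = 1/(-11 - 11*F))
-75*(f(8) + b(-9)) = -75*(-2*8 + 1/(11*(-1 - 1*(-9)))) = -75*(-16 + 1/(11*(-1 + 9))) = -75*(-16 + (1/11)/8) = -75*(-16 + (1/11)*(⅛)) = -75*(-16 + 1/88) = -75*(-1407/88) = 105525/88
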